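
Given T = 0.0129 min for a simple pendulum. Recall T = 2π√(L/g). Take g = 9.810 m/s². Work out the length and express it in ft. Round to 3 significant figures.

Rearranging T = 2π√(L/g) for L: L = g·(T/2π)².
T = 0.0129 min = 0.7740 s; g = 9.810 m/s².
L = 0.1489 m
0.1489 m × (1 ft / 0.3048 m) = 0.4884 ft

0.488 ft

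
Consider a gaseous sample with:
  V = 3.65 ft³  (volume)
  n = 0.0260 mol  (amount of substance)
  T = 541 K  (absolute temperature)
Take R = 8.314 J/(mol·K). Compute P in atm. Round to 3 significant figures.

Directly: P = nRT/V.
V = 3.65 ft³ = 0.1034 m³; n = 0.0260 mol; T = 541 K; R = 8.314 J/(mol·K).
P = 1131 Pa  (the unit combination reduces to kg/(m·s²) = Pa)
1131 Pa × (1 atm / 1.013×10^5 Pa) = 0.01117 atm

0.0112 atm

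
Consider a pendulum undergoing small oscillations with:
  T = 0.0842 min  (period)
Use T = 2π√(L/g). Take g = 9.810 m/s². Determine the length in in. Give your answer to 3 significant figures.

Rearranging: L = g·(T/2π)².
T = 0.0842 min = 5.052 s; g = 9.810 m/s².
L = 6.342 m
6.342 m × (1 in / 0.02540 m) = 249.7 in

250 in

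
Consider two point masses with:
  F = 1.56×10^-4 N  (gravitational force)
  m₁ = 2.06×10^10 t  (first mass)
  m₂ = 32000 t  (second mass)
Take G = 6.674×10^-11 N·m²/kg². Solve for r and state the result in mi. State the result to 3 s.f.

Solving F = G·m₁·m₂/r² for r: r = √(G·m₁m₂/F).
F = 1.56×10^-4 N; m₁ = 2.06×10^10 t = 2.060×10^13 kg; m₂ = 32000 t = 3.200×10^7 kg; G = 6.674×10^-11 N·m²/kg².
r = 1.679×10^7 m
1.679×10^7 m × (1 mi / 1609 m) = 10435 mi

10400 mi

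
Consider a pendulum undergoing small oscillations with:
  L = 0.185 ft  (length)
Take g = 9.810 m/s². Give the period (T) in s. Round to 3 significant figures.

T is given directly by: T = 2π√(L/g).
L = 0.185 ft = 0.05639 m; g = 9.810 m/s².
T = 0.4764 s

0.476 s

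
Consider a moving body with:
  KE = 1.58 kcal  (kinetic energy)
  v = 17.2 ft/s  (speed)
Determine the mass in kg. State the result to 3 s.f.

Rearranging KE = ½mv² for m: m = 2·KE/v².
KE = 1.58 kcal = 6611 J; v = 17.2 ft/s = 5.243 m/s.
m = 481.1 kg

481 kg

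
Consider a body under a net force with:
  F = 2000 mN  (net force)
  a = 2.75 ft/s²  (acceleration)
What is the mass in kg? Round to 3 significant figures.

2.39 kg

Rearranging F = m·a for m: m = F/a.
F = 2000 mN = 2.000 N; a = 2.75 ft/s² = 0.8382 m/s².
m = 2.386 kg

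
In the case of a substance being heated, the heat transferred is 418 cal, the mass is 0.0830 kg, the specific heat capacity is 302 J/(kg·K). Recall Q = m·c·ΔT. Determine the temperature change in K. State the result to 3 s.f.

Solving Q = m·c·ΔT for ΔT: ΔT = Q/(m·c).
Q = 418 cal = 1749 J; m = 0.0830 kg; c = 302 J/(kg·K).
ΔT = 69.77 K

69.8 K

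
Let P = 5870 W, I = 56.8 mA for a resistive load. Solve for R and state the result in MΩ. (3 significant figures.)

Rearranging P = I²R for R: R = P/I².
P = 5870 W; I = 56.8 mA = 0.05680 A.
R = 1.819×10^6 Ω
1.819×10^6 Ω × (1 MΩ / 1.000×10^6 Ω) = 1.819 MΩ

1.82 MΩ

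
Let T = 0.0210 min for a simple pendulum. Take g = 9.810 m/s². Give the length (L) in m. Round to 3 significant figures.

Rearranging T = 2π√(L/g) for L: L = g·(T/2π)².
T = 0.0210 min = 1.260 s; g = 9.810 m/s².
L = 0.3945 m

0.395 m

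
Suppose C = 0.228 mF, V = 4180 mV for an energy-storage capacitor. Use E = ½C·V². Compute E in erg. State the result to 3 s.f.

E is given directly by: E = ½CV².
C = 0.228 mF = 2.280×10^-4 F; V = 4180 mV = 4.180 V.
E = 0.001992 J  (the unit combination reduces to kg·m²/s² = J)
0.001992 J × (1 erg / 1.000×10^-7 J) = 19919 erg

19900 erg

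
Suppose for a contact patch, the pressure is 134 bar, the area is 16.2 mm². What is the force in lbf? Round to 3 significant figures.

48.8 lbf

Rearranging P = F/A for F: F = P·A.
P = 134 bar = 1.340×10^7 Pa; A = 16.2 mm² = 1.620×10^-5 m².
F = 217.1 N  (the unit combination reduces to kg·m/s² = N)
217.1 N × (1 lbf / 4.448 N) = 48.80 lbf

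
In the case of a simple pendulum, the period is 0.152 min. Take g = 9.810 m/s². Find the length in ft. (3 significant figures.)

67.8 ft

Rearranging: L = g·(T/2π)².
T = 0.152 min = 9.120 s; g = 9.810 m/s².
L = 20.67 m
20.67 m × (1 ft / 0.3048 m) = 67.81 ft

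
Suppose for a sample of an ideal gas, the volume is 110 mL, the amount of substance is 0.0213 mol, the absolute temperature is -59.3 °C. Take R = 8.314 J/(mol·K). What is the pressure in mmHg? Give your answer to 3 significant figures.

Directly: P = nRT/V.
V = 110 mL = 1.100×10^-4 m³; n = 0.0213 mol; T = -59.3 °C = 213.8 K; R = 8.314 J/(mol·K).
P = 3.443×10^5 Pa  (the unit combination reduces to kg/(m·s²) = Pa)
3.443×10^5 Pa × (1 mmHg / 133.3 Pa) = 2582 mmHg

2580 mmHg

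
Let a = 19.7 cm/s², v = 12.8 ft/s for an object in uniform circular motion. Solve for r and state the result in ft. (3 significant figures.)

253 ft

Solving a = v²/r for r: r = v²/a.
a = 19.7 cm/s² = 0.1970 m/s²; v = 12.8 ft/s = 3.901 m/s.
r = 77.27 m
77.27 m × (1 ft / 0.3048 m) = 253.5 ft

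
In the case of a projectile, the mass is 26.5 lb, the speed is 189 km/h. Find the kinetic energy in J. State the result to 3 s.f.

16600 J

Directly: KE = ½mv².
m = 26.5 lb = 12.02 kg; v = 189 km/h = 52.50 m/s.
KE = 16565 J  (the unit combination reduces to kg·m²/s² = J)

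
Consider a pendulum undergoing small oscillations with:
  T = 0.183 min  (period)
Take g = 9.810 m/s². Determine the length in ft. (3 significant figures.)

Solving T = 2π√(L/g) for L: L = g·(T/2π)².
T = 0.183 min = 10.98 s; g = 9.810 m/s².
L = 29.96 m
29.96 m × (1 ft / 0.3048 m) = 98.29 ft

98.3 ft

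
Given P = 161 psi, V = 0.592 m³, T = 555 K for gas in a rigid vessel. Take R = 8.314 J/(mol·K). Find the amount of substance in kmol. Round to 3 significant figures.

From the ideal-gas law: n = PV/(RT).
P = 161 psi = 1.110×10^6 Pa; V = 0.592 m³; T = 555 K; R = 8.314 J/(mol·K).
n = 142.4 mol
142.4 mol × (1 kmol / 1000 mol) = 0.1424 kmol

0.142 kmol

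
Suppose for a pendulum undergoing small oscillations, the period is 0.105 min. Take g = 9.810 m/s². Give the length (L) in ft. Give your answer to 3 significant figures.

Rearranging: L = g·(T/2π)².
T = 0.105 min = 6.300 s; g = 9.810 m/s².
L = 9.863 m
9.863 m × (1 ft / 0.3048 m) = 32.36 ft

32.4 ft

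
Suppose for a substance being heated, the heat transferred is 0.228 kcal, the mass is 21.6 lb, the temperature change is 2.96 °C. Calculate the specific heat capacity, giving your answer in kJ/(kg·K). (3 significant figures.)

Rearranging: c = Q/(m·ΔT).
Q = 0.228 kcal = 954.0 J; m = 21.6 lb = 9.798 kg; ΔT = 2.96 °C = 2.960 K.
c = 32.89 J/(kg·K)
32.89 J/(kg·K) × (1 kJ/(kg·K) / 1000 J/(kg·K)) = 0.03289 kJ/(kg·K)

0.0329 kJ/(kg·K)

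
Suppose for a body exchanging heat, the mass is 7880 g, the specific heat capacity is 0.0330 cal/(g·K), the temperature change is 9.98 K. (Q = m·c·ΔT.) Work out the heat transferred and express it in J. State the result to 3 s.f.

10900 J

Q is given directly by: Q = mcΔT.
m = 7880 g = 7.880 kg; c = 0.0330 cal/(g·K) = 138.1 J/(kg·K); ΔT = 9.98 K.
Q = 10858 J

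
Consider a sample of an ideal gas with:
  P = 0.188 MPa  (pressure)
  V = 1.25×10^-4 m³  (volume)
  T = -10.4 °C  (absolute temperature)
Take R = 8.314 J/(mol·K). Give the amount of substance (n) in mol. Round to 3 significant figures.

From the ideal-gas law: n = PV/(RT).
P = 0.188 MPa = 1.880×10^5 Pa; V = 1.25×10^-4 m³; T = -10.4 °C = 262.8 K; R = 8.314 J/(mol·K).
n = 0.01076 mol

0.0108 mol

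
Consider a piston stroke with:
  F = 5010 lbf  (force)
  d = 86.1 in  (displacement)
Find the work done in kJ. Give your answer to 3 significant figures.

48.7 kJ

Directly: W = F·d.
F = 5010 lbf = 22286 N; d = 86.1 in = 2.187 m.
W = 48737 J
48737 J × (1 kJ / 1000 J) = 48.74 kJ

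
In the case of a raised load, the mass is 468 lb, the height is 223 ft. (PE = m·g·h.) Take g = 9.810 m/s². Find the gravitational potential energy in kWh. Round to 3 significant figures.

PE is given directly by: PE = mgh.
m = 468 lb = 212.3 kg; h = 223 ft = 67.97 m; g = 9.810 m/s².
PE = 1.415×10^5 J
1.415×10^5 J × (1 kWh / 3.600×10^6 J) = 0.03932 kWh

0.0393 kWh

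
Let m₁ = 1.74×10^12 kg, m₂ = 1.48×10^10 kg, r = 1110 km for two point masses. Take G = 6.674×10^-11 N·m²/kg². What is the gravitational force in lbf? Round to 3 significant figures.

From Newton's law of gravitation: F = Gm₁m₂/r².
m₁ = 1.74×10^12 kg; m₂ = 1.48×10^10 kg; r = 1110 km = 1.110×10^6 m; G = 6.674×10^-11 N·m²/kg².
F = 1.395 N  (the unit combination reduces to kg·m/s² = N)
1.395 N × (1 lbf / 4.448 N) = 0.3136 lbf

0.314 lbf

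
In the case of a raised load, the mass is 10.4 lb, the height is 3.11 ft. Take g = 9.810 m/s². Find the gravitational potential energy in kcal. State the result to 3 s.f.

0.0105 kcal

Directly: PE = mgh.
m = 10.4 lb = 4.717 kg; h = 3.11 ft = 0.9479 m; g = 9.810 m/s².
PE = 43.87 J
43.87 J × (1 kcal / 4184 J) = 0.01048 kcal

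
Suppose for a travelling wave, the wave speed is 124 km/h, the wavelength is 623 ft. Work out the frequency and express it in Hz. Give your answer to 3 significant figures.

0.181 Hz

Solving v = f·λ for f: f = v/λ.
v = 124 km/h = 34.44 m/s; λ = 623 ft = 189.9 m.
f = 0.1814 Hz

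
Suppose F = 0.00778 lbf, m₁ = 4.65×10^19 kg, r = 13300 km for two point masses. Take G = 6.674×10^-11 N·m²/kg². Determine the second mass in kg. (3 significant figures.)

From Newton's law of gravitation: m₂ = F·r²/(G·m₁).
F = 0.00778 lbf = 0.03461 N; m₁ = 4.65×10^19 kg; r = 13300 km = 1.330×10^7 m; G = 6.674×10^-11 N·m²/kg².
m₂ = 1973 kg

1970 kg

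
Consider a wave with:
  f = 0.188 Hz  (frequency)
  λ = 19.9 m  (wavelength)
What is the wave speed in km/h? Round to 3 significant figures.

13.5 km/h

Directly: v = fλ.
f = 0.188 Hz; λ = 19.9 m.
v = 3.741 m/s
3.741 m/s × (1 km/h / 0.2778 m/s) = 13.47 km/h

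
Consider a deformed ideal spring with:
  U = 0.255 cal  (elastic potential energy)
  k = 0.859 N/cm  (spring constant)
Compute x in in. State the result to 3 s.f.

Rearranging: x = √(2U/k).
U = 0.255 cal = 1.067 J; k = 0.859 N/cm = 85.90 N/m.
x = 0.1576 m
0.1576 m × (1 in / 0.02540 m) = 6.205 in

6.21 in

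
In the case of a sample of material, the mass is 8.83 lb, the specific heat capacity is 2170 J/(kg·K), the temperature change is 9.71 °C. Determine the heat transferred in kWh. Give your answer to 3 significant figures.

0.0234 kWh

Q is given directly by: Q = mcΔT.
m = 8.83 lb = 4.005 kg; c = 2170 J/(kg·K); ΔT = 9.71 °C = 9.710 K.
Q = 84393 J
84393 J × (1 kWh / 3.600×10^6 J) = 0.02344 kWh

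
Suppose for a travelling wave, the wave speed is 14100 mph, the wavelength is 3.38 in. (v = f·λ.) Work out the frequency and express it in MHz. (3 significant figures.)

0.0734 MHz

Solving v = f·λ for f: f = v/λ.
v = 14100 mph = 6303 m/s; λ = 3.38 in = 0.08585 m.
f = 73420 Hz
73420 Hz × (1 MHz / 1.000×10^6 Hz) = 0.07342 MHz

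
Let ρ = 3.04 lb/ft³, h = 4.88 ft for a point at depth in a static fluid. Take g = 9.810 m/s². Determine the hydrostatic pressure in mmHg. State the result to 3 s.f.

5.33 mmHg

P is given directly by: P = ρgh.
ρ = 3.04 lb/ft³ = 48.70 kg/m³; h = 4.88 ft = 1.487 m; g = 9.810 m/s².
P = 710.6 Pa  (the unit combination reduces to kg/(m·s²) = Pa)
710.6 Pa × (1 mmHg / 133.3 Pa) = 5.330 mmHg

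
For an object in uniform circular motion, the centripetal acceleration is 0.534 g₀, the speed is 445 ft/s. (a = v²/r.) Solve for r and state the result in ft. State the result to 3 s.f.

Rearranging a = v²/r for r: r = v²/a.
a = 0.534 g₀ = 5.237 m/s²; v = 445 ft/s = 135.6 m/s.
r = 3513 m
3513 m × (1 ft / 0.3048 m) = 11526 ft

11500 ft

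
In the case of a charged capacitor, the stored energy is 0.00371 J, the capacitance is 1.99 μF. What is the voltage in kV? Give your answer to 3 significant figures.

0.0611 kV

Rearranging E = ½C·V² for V: V = √(2E/C).
E = 0.00371 J; C = 1.99 μF = 1.990×10^-6 F.
V = 61.06 V  (the unit combination reduces to kg·m²/(A·s³) = V)
61.06 V × (1 kV / 1000 V) = 0.06106 kV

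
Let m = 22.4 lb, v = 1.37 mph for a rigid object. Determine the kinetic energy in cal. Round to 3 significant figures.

KE is given directly by: KE = ½mv².
m = 22.4 lb = 10.16 kg; v = 1.37 mph = 0.6124 m/s.
KE = 1.906 J
1.906 J × (1 cal / 4.184 J) = 0.4554 cal

0.455 cal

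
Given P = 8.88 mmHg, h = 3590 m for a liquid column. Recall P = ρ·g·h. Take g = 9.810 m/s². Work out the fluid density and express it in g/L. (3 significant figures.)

0.0336 g/L

Rearranging P = ρ·g·h for ρ: ρ = P/(g·h).
P = 8.88 mmHg = 1184 Pa; h = 3590 m; g = 9.810 m/s².
ρ = 0.03362 kg/m³
Since 1 g/L = 1 kg/m³, 0.03362 g/L.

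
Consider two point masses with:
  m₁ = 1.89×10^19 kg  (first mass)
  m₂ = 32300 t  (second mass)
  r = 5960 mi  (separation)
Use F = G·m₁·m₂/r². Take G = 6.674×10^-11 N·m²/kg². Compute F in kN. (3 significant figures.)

From Newton's law of gravitation: F = Gm₁m₂/r².
m₁ = 1.89×10^19 kg; m₂ = 32300 t = 3.230×10^7 kg; r = 5960 mi = 9.592×10^6 m; G = 6.674×10^-11 N·m²/kg².
F = 442.9 N
442.9 N × (1 kN / 1000 N) = 0.4429 kN

0.443 kN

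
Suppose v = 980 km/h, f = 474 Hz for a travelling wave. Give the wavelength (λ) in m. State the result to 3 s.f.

Solving v = f·λ for λ: λ = v/f.
v = 980 km/h = 272.2 m/s; f = 474 Hz.
λ = 0.5743 m

0.574 m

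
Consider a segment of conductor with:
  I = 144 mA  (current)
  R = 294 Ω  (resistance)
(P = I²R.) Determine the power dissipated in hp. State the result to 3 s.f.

Directly: P = I²R.
I = 144 mA = 0.1440 A; R = 294 Ω.
P = 6.096 W
6.096 W × (1 hp / 745.7 W) = 0.008175 hp

0.00818 hp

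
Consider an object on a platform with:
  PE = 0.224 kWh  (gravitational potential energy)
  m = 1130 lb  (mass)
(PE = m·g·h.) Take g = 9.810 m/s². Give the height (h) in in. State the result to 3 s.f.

Solving PE = m·g·h for h: h = PE/(m·g).
PE = 0.224 kWh = 8.064×10^5 J; m = 1130 lb = 512.6 kg; g = 9.810 m/s².
h = 160.4 m
160.4 m × (1 in / 0.02540 m) = 6314 in

6310 in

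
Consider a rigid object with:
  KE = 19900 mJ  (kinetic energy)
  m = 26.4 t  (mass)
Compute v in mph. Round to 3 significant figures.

Solving KE = ½mv² for v: v = √(2·KE/m).
KE = 19900 mJ = 19.90 J; m = 26.4 t = 26400 kg.
v = 0.03883 m/s
0.03883 m/s × (1 mph / 0.4470 m/s) = 0.08685 mph

0.0869 mph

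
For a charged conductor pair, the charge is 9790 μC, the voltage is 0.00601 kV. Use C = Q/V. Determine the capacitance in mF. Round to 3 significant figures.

1.63 mF

Directly: C = Q/V.
Q = 9790 μC = 0.009790 C; V = 0.00601 kV = 6.010 V.
C = 0.001629 F
0.001629 F × (1 mF / 0.001000 F) = 1.629 mF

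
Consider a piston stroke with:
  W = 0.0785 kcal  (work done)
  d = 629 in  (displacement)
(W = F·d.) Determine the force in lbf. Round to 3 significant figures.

Solving W = F·d for F: F = W/d.
W = 0.0785 kcal = 328.4 J; d = 629 in = 15.98 m.
F = 20.56 N
20.56 N × (1 lbf / 4.448 N) = 4.622 lbf

4.62 lbf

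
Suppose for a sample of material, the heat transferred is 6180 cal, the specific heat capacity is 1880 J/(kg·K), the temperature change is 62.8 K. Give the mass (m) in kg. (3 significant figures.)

0.219 kg

Rearranging: m = Q/(c·ΔT).
Q = 6180 cal = 25857 J; c = 1880 J/(kg·K); ΔT = 62.8 K.
m = 0.2190 kg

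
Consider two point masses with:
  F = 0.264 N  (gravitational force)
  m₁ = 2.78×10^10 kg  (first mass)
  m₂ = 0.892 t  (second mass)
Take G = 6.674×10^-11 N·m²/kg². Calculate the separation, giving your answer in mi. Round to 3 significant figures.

From Newton's law of gravitation: r = √(G·m₁m₂/F).
F = 0.264 N; m₁ = 2.78×10^10 kg; m₂ = 0.892 t = 892.0 kg; G = 6.674×10^-11 N·m²/kg².
r = 79.18 m
79.18 m × (1 mi / 1609 m) = 0.04920 mi

0.0492 mi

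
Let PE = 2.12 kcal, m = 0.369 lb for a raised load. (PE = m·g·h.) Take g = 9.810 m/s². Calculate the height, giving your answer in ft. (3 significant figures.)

Solving PE = m·g·h for h: h = PE/(m·g).
PE = 2.12 kcal = 8870 J; m = 0.369 lb = 0.1674 kg; g = 9.810 m/s².
h = 5402 m
5402 m × (1 ft / 0.3048 m) = 17724 ft

17700 ft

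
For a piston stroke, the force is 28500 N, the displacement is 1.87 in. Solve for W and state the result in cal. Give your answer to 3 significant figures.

324 cal

Directly: W = F·d.
F = 28500 N; d = 1.87 in = 0.04750 m.
W = 1354 J  (the unit combination reduces to kg·m²/s² = J)
1354 J × (1 cal / 4.184 J) = 323.5 cal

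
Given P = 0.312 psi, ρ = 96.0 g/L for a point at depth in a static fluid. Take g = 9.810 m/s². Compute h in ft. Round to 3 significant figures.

Rearranging P = ρ·g·h for h: h = P/(ρ·g).
P = 0.312 psi = 2151 Pa; ρ = 96.0 g/L = 96.00 kg/m³; g = 9.810 m/s².
h = 2.284 m
2.284 m × (1 ft / 0.3048 m) = 7.494 ft

7.49 ft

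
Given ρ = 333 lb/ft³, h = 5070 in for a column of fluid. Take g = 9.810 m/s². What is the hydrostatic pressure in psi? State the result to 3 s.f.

Directly: P = ρgh.
ρ = 333 lb/ft³ = 5334 kg/m³; h = 5070 in = 128.8 m; g = 9.810 m/s².
P = 6.739×10^6 Pa
6.739×10^6 Pa × (1 psi / 6895 Pa) = 977.4 psi

977 psi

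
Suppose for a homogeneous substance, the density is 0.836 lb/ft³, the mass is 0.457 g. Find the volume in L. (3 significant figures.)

Solving ρ = m/V for V: V = m/ρ.
ρ = 0.836 lb/ft³ = 13.39 kg/m³; m = 0.457 g = 4.570×10^-4 kg.
V = 3.413×10^-5 m³
3.413×10^-5 m³ × (1 L / 0.001000 m³) = 0.03413 L

0.0341 L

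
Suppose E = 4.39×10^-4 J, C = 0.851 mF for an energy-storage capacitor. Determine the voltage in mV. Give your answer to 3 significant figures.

1020 mV

Rearranging E = ½C·V² for V: V = √(2E/C).
E = 4.39×10^-4 J; C = 0.851 mF = 8.510×10^-4 F.
V = 1.016 V  (the unit combination reduces to kg·m²/(A·s³) = V)
1.016 V × (1 mV / 0.001000 V) = 1016 mV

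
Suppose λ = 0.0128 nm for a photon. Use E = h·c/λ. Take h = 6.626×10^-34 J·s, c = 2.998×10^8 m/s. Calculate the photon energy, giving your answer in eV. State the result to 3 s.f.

96900 eV

E is given directly by: E = hc/λ.
λ = 0.0128 nm = 1.280×10^-11 m; h = 6.626×10^-34 J·s; c = 2.998×10^8 m/s.
E = 1.552×10^-14 J  (the unit combination reduces to kg·m²/s² = J)
1.552×10^-14 J × (1 eV / 1.602×10^-19 J) = 96864 eV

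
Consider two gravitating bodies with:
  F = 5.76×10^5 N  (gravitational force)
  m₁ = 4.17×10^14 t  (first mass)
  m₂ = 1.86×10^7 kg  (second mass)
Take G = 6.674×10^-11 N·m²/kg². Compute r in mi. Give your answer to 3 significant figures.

From Newton's law of gravitation: r = √(G·m₁m₂/F).
F = 5.76×10^5 N; m₁ = 4.17×10^14 t = 4.170×10^17 kg; m₂ = 1.86×10^7 kg; G = 6.674×10^-11 N·m²/kg².
r = 29978 m
29978 m × (1 mi / 1609 m) = 18.63 mi

18.6 mi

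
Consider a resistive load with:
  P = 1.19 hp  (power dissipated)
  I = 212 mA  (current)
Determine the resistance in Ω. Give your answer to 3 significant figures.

19700 Ω

Solving P = I²R for R: R = P/I².
P = 1.19 hp = 887.4 W; I = 212 mA = 0.2120 A.
R = 19744 Ω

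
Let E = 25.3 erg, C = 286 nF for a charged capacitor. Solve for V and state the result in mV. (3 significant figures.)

4210 mV

Rearranging E = ½C·V² for V: V = √(2E/C).
E = 25.3 erg = 2.530×10^-6 J; C = 286 nF = 2.860×10^-7 F.
V = 4.206 V  (the unit combination reduces to kg·m²/(A·s³) = V)
4.206 V × (1 mV / 0.001000 V) = 4206 mV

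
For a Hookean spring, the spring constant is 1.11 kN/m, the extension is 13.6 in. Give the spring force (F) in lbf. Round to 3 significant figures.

From Hooke's law: F = kx.
k = 1.11 kN/m = 1110 N/m; x = 13.6 in = 0.3454 m.
F = 383.4 N  (the unit combination reduces to kg·m/s² = N)
383.4 N × (1 lbf / 4.448 N) = 86.20 lbf

86.2 lbf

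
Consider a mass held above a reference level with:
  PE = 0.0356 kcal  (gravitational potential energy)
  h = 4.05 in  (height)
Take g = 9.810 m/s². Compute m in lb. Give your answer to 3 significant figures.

325 lb

Rearranging: m = PE/(g·h).
PE = 0.0356 kcal = 149.0 J; h = 4.05 in = 0.1029 m; g = 9.810 m/s².
m = 147.6 kg
147.6 kg × (1 lb / 0.4536 kg) = 325.4 lb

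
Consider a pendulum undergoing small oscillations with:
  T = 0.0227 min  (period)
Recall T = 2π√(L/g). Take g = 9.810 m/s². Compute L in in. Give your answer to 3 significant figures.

18.1 in

Rearranging T = 2π√(L/g) for L: L = g·(T/2π)².
T = 0.0227 min = 1.362 s; g = 9.810 m/s².
L = 0.4610 m
0.4610 m × (1 in / 0.02540 m) = 18.15 in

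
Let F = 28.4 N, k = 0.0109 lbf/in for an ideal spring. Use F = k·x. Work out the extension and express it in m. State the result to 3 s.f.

Rearranging F = k·x for x: x = F/k.
F = 28.4 N; k = 0.0109 lbf/in = 1.909 N/m.
x = 14.88 m

14.9 m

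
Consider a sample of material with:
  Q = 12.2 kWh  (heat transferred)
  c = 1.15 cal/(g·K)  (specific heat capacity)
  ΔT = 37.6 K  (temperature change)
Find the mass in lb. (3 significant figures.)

Solving Q = m·c·ΔT for m: m = Q/(c·ΔT).
Q = 12.2 kWh = 4.392×10^7 J; c = 1.15 cal/(g·K) = 4812 J/(kg·K); ΔT = 37.6 K.
m = 242.8 kg
242.8 kg × (1 lb / 0.4536 kg) = 535.2 lb

535 lb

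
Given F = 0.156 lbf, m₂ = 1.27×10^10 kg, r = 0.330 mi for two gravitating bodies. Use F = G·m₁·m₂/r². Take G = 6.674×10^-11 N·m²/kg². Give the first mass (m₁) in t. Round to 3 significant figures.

Solving F = G·m₁·m₂/r² for m₁: m₁ = F·r²/(G·m₂).
F = 0.156 lbf = 0.6939 N; m₂ = 1.27×10^10 kg; r = 0.330 mi = 531.1 m; G = 6.674×10^-11 N·m²/kg².
m₁ = 2.309×10^5 kg
2.309×10^5 kg × (1 t / 1000 kg) = 230.9 t

231 t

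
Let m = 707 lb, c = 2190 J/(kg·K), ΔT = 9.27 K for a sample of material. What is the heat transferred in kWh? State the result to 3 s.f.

1.81 kWh

Q is given directly by: Q = mcΔT.
m = 707 lb = 320.7 kg; c = 2190 J/(kg·K); ΔT = 9.27 K.
Q = 6.510×10^6 J  (the unit combination reduces to kg·m²/s² = J)
6.510×10^6 J × (1 kWh / 3.600×10^6 J) = 1.808 kWh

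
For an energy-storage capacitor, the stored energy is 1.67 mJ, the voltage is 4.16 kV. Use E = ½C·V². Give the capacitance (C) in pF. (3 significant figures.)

Rearranging E = ½C·V² for C: C = 2E/V².
E = 1.67 mJ = 0.001670 J; V = 4.16 kV = 4160 V.
C = 1.930×10^-10 F
1.930×10^-10 F × (1 pF / 1.000×10^-12 F) = 193.0 pF

193 pF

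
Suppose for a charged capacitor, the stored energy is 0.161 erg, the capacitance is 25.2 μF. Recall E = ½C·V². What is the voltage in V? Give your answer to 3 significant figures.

Solving E = ½C·V² for V: V = √(2E/C).
E = 0.161 erg = 1.610×10^-8 J; C = 25.2 μF = 2.520×10^-5 F.
V = 0.03575 V

0.0357 V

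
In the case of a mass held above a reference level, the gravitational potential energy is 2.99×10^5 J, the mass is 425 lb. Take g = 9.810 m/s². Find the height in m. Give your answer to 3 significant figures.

158 m

Solving PE = m·g·h for h: h = PE/(m·g).
PE = 2.99×10^5 J; m = 425 lb = 192.8 kg; g = 9.810 m/s².
h = 158.1 m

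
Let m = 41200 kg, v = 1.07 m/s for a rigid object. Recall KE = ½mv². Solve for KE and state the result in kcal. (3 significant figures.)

5.64 kcal

Directly: KE = ½mv².
m = 41200 kg; v = 1.07 m/s.
KE = 23585 J
23585 J × (1 kcal / 4184 J) = 5.637 kcal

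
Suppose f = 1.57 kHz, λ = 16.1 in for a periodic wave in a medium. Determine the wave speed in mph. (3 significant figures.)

1440 mph

v is given directly by: v = fλ.
f = 1.57 kHz = 1570 Hz; λ = 16.1 in = 0.4089 m.
v = 642.0 m/s
642.0 m/s × (1 mph / 0.4470 m/s) = 1436 mph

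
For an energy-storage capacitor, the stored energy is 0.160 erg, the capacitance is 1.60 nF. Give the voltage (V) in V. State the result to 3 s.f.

Solving E = ½C·V² for V: V = √(2E/C).
E = 0.160 erg = 1.600×10^-8 J; C = 1.60 nF = 1.600×10^-9 F.
V = 4.472 V

4.47 V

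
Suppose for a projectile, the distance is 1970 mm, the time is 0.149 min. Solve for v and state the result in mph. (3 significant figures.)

0.493 mph

v is given directly by: v = d/t.
d = 1970 mm = 1.970 m; t = 0.149 min = 8.940 s.
v = 0.2204 m/s
0.2204 m/s × (1 mph / 0.4470 m/s) = 0.4929 mph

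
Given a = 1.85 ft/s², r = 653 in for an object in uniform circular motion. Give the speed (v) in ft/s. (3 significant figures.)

Rearranging a = v²/r for v: v = √(a·r).
a = 1.85 ft/s² = 0.5639 m/s²; r = 653 in = 16.59 m.
v = 3.058 m/s
3.058 m/s × (1 ft/s / 0.3048 m/s) = 10.03 ft/s

10.0 ft/s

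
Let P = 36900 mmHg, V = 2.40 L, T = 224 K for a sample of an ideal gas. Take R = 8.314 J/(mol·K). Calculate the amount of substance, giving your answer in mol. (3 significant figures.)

Solving PV = nRT for n: n = PV/(RT).
P = 36900 mmHg = 4.920×10^6 Pa; V = 2.40 L = 0.002400 m³; T = 224 K; R = 8.314 J/(mol·K).
n = 6.340 mol

6.34 mol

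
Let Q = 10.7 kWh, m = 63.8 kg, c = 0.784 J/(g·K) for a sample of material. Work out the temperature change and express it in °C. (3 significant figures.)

Solving Q = m·c·ΔT for ΔT: ΔT = Q/(m·c).
Q = 10.7 kWh = 3.852×10^7 J; m = 63.8 kg; c = 0.784 J/(g·K) = 784.0 J/(kg·K).
ΔT = 770.1 K
Since 1 °C = 1 K, 770.1 °C.

770 °C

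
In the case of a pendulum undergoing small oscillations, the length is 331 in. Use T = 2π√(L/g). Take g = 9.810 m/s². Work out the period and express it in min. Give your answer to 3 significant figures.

0.0969 min

Directly: T = 2π√(L/g).
L = 331 in = 8.407 m; g = 9.810 m/s².
T = 5.817 s
5.817 s × (1 min / 60.00 s) = 0.09694 min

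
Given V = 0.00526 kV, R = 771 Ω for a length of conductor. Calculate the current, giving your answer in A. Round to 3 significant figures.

Rearranging: I = V/R.
V = 0.00526 kV = 5.260 V; R = 771 Ω.
I = 0.006822 A

0.00682 A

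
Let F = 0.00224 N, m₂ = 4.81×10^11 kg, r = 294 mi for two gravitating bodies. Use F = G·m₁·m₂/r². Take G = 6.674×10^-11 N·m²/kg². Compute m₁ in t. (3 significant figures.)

From Newton's law of gravitation: m₁ = F·r²/(G·m₂).
F = 0.00224 N; m₂ = 4.81×10^11 kg; r = 294 mi = 4.731×10^5 m; G = 6.674×10^-11 N·m²/kg².
m₁ = 1.562×10^7 kg
1.562×10^7 kg × (1 t / 1000 kg) = 15621 t

15600 t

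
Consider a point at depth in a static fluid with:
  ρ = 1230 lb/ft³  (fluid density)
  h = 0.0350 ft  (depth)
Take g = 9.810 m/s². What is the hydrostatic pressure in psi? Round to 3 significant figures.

0.299 psi

P is given directly by: P = ρgh.
ρ = 1230 lb/ft³ = 19703 kg/m³; h = 0.0350 ft = 0.01067 m; g = 9.810 m/s².
P = 2062 Pa
2062 Pa × (1 psi / 6895 Pa) = 0.2991 psi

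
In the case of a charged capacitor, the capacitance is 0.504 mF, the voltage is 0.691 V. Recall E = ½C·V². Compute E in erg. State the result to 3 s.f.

E is given directly by: E = ½CV².
C = 0.504 mF = 5.040×10^-4 F; V = 0.691 V.
E = 1.203×10^-4 J  (the unit combination reduces to kg·m²/s² = J)
1.203×10^-4 J × (1 erg / 1.000×10^-7 J) = 1203 erg

1200 erg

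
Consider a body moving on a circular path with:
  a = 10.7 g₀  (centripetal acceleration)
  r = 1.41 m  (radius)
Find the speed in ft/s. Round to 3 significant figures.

Solving a = v²/r for v: v = √(a·r).
a = 10.7 g₀ = 104.9 m/s²; r = 1.41 m.
v = 12.16 m/s
12.16 m/s × (1 ft/s / 0.3048 m/s) = 39.91 ft/s

39.9 ft/s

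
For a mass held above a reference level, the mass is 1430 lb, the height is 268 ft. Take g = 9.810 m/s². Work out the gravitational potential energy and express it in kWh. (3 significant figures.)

0.144 kWh

PE is given directly by: PE = mgh.
m = 1430 lb = 648.6 kg; h = 268 ft = 81.69 m; g = 9.810 m/s².
PE = 5.198×10^5 J
5.198×10^5 J × (1 kWh / 3.600×10^6 J) = 0.1444 kWh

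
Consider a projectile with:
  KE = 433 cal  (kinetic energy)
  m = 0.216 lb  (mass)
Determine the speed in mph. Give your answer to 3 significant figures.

Rearranging KE = ½mv² for v: v = √(2·KE/m).
KE = 433 cal = 1812 J; m = 0.216 lb = 0.09798 kg.
v = 192.3 m/s
192.3 m/s × (1 mph / 0.4470 m/s) = 430.2 mph

430 mph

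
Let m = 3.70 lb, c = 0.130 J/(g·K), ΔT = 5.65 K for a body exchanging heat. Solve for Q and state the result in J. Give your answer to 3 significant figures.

Q is given directly by: Q = mcΔT.
m = 3.70 lb = 1.678 kg; c = 0.130 J/(g·K) = 130.0 J/(kg·K); ΔT = 5.65 K.
Q = 1233 J  (the unit combination reduces to kg·m²/s² = J)

1230 J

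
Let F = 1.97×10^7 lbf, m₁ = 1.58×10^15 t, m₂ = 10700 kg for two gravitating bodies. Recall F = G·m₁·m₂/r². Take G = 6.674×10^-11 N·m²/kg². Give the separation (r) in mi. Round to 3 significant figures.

0.0705 mi

Solving F = G·m₁·m₂/r² for r: r = √(G·m₁m₂/F).
F = 1.97×10^7 lbf = 8.763×10^7 N; m₁ = 1.58×10^15 t = 1.580×10^18 kg; m₂ = 10700 kg; G = 6.674×10^-11 N·m²/kg².
r = 113.5 m
113.5 m × (1 mi / 1609 m) = 0.07051 mi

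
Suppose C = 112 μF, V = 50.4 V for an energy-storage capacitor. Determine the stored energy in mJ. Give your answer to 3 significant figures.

142 mJ

Directly: E = ½CV².
C = 112 μF = 1.120×10^-4 F; V = 50.4 V.
E = 0.1422 J
0.1422 J × (1 mJ / 0.001000 J) = 142.2 mJ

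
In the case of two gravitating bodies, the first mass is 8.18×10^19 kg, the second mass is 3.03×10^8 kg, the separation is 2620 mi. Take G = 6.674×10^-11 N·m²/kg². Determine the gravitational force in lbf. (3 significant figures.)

F is given directly by: F = Gm₁m₂/r².
m₁ = 8.18×10^19 kg; m₂ = 3.03×10^8 kg; r = 2620 mi = 4.216×10^6 m; G = 6.674×10^-11 N·m²/kg².
F = 93043 N  (the unit combination reduces to kg·m/s² = N)
93043 N × (1 lbf / 4.448 N) = 20917 lbf

20900 lbf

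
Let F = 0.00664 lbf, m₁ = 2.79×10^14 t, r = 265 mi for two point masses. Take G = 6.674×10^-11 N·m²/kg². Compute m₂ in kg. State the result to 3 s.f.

289 kg

Solving F = G·m₁·m₂/r² for m₂: m₂ = F·r²/(G·m₁).
F = 0.00664 lbf = 0.02954 N; m₁ = 2.79×10^14 t = 2.790×10^17 kg; r = 265 mi = 4.265×10^5 m; G = 6.674×10^-11 N·m²/kg².
m₂ = 288.5 kg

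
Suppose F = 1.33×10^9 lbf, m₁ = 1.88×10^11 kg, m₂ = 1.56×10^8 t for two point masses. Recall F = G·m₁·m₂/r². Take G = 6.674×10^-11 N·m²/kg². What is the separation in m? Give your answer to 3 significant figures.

18.2 m

Rearranging F = G·m₁·m₂/r² for r: r = √(G·m₁m₂/F).
F = 1.33×10^9 lbf = 5.916×10^9 N; m₁ = 1.88×10^11 kg; m₂ = 1.56×10^8 t = 1.560×10^11 kg; G = 6.674×10^-11 N·m²/kg².
r = 18.19 m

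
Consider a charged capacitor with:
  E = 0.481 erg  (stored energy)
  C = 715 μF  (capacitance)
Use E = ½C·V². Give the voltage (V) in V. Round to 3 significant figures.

0.0116 V

Rearranging E = ½C·V² for V: V = √(2E/C).
E = 0.481 erg = 4.810×10^-8 J; C = 715 μF = 7.150×10^-4 F.
V = 0.01160 V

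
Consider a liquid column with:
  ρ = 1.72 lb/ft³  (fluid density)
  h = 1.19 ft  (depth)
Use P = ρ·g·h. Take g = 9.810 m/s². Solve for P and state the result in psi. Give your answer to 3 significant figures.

Directly: P = ρgh.
ρ = 1.72 lb/ft³ = 27.55 kg/m³; h = 1.19 ft = 0.3627 m; g = 9.810 m/s².
P = 98.03 Pa  (the unit combination reduces to kg/(m·s²) = Pa)
98.03 Pa × (1 psi / 6895 Pa) = 0.01422 psi

0.0142 psi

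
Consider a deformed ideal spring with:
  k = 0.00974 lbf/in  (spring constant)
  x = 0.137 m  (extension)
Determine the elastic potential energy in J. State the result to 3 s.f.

0.0160 J

U is given directly by: U = ½kx².
k = 0.00974 lbf/in = 1.706 N/m; x = 0.137 m.
U = 0.01601 J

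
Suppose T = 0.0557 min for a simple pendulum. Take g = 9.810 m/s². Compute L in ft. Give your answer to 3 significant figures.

9.11 ft

Rearranging: L = g·(T/2π)².
T = 0.0557 min = 3.342 s; g = 9.810 m/s².
L = 2.775 m
2.775 m × (1 ft / 0.3048 m) = 9.106 ft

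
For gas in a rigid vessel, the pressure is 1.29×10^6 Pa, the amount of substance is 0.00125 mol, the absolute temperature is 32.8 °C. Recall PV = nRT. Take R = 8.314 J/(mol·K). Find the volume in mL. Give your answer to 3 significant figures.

Rearranging: V = nRT/P.
P = 1.29×10^6 Pa; n = 0.00125 mol; T = 32.8 °C = 305.9 K; R = 8.314 J/(mol·K).
V = 2.465×10^-6 m³
2.465×10^-6 m³ × (1 mL / 1.000×10^-6 m³) = 2.465 mL

2.46 mL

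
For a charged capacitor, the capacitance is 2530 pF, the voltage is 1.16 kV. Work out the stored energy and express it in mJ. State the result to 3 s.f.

1.70 mJ

Directly: E = ½CV².
C = 2530 pF = 2.530×10^-9 F; V = 1.16 kV = 1160 V.
E = 0.001702 J  (the unit combination reduces to kg·m²/s² = J)
0.001702 J × (1 mJ / 0.001000 J) = 1.702 mJ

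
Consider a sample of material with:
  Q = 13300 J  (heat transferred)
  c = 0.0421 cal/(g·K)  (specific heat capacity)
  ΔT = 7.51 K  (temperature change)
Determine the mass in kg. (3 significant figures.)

10.1 kg

Rearranging Q = m·c·ΔT for m: m = Q/(c·ΔT).
Q = 13300 J; c = 0.0421 cal/(g·K) = 176.1 J/(kg·K); ΔT = 7.51 K.
m = 10.05 kg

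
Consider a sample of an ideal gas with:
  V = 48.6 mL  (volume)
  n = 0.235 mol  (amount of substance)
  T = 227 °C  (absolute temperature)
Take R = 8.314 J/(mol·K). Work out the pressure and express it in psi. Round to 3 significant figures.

2920 psi

Directly: P = nRT/V.
V = 48.6 mL = 4.860×10^-5 m³; n = 0.235 mol; T = 227 °C = 500.1 K; R = 8.314 J/(mol·K).
P = 2.011×10^7 Pa
2.011×10^7 Pa × (1 psi / 6895 Pa) = 2916 psi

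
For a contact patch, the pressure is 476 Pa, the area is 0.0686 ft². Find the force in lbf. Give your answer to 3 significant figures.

0.682 lbf

Rearranging P = F/A for F: F = P·A.
P = 476 Pa; A = 0.0686 ft² = 0.006373 m².
F = 3.034 N  (the unit combination reduces to kg·m/s² = N)
3.034 N × (1 lbf / 4.448 N) = 0.6820 lbf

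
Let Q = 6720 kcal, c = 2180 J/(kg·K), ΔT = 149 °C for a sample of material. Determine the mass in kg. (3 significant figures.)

86.6 kg

Solving Q = m·c·ΔT for m: m = Q/(c·ΔT).
Q = 6720 kcal = 2.812×10^7 J; c = 2180 J/(kg·K); ΔT = 149 °C = 149.0 K.
m = 86.56 kg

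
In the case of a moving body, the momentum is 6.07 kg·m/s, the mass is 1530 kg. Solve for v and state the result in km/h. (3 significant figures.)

0.0143 km/h

Rearranging: v = p/m.
p = 6.07 kg·m/s; m = 1530 kg.
v = 0.003967 m/s
0.003967 m/s × (1 km/h / 0.2778 m/s) = 0.01428 km/h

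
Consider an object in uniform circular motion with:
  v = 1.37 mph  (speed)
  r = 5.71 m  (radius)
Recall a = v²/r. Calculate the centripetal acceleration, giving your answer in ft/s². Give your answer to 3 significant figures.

0.216 ft/s²

Directly: a = v²/r.
v = 1.37 mph = 0.6124 m/s; r = 5.71 m.
a = 0.06569 m/s²
0.06569 m/s² × (1 ft/s² / 0.3048 m/s²) = 0.2155 ft/s²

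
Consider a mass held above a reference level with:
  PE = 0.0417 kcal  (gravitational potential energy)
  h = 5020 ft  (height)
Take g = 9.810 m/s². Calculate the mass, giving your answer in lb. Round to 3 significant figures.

Rearranging: m = PE/(g·h).
PE = 0.0417 kcal = 174.5 J; h = 5020 ft = 1530 m; g = 9.810 m/s².
m = 0.01162 kg
0.01162 kg × (1 lb / 0.4536 kg) = 0.02563 lb

0.0256 lb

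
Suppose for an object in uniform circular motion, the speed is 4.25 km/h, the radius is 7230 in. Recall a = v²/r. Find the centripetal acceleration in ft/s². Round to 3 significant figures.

0.0249 ft/s²

a is given directly by: a = v²/r.
v = 4.25 km/h = 1.181 m/s; r = 7230 in = 183.6 m.
a = 0.007589 m/s²
0.007589 m/s² × (1 ft/s² / 0.3048 m/s²) = 0.02490 ft/s²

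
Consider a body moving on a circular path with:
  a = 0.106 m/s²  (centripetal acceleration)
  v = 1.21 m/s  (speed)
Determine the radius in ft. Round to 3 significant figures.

45.3 ft

Solving a = v²/r for r: r = v²/a.
a = 0.106 m/s²; v = 1.21 m/s.
r = 13.81 m
13.81 m × (1 ft / 0.3048 m) = 45.32 ft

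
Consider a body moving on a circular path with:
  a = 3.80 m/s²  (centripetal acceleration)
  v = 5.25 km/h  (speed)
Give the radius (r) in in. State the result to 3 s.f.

22.0 in

Solving a = v²/r for r: r = v²/a.
a = 3.80 m/s²; v = 5.25 km/h = 1.458 m/s.
r = 0.5597 m
0.5597 m × (1 in / 0.02540 m) = 22.03 in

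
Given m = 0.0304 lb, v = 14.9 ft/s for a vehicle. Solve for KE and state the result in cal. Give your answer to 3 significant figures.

0.0340 cal

Directly: KE = ½mv².
m = 0.0304 lb = 0.01379 kg; v = 14.9 ft/s = 4.542 m/s.
KE = 0.1422 J
0.1422 J × (1 cal / 4.184 J) = 0.03399 cal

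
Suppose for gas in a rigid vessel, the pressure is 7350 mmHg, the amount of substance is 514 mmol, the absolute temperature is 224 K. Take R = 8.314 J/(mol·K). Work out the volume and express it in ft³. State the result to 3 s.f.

Rearranging PV = nRT for V: V = nRT/P.
P = 7350 mmHg = 9.799×10^5 Pa; n = 514 mmol = 0.5140 mol; T = 224 K; R = 8.314 J/(mol·K).
V = 9.769×10^-4 m³
9.769×10^-4 m³ × (1 ft³ / 0.02832 m³) = 0.03450 ft³

0.0345 ft³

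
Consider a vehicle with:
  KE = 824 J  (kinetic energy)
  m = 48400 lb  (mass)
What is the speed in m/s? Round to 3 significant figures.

Solving KE = ½mv² for v: v = √(2·KE/m).
KE = 824 J; m = 48400 lb = 21954 kg.
v = 0.2740 m/s

0.274 m/s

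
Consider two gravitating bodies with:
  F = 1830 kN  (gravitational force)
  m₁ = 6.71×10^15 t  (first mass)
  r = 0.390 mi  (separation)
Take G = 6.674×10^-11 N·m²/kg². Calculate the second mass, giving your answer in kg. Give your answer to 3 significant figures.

From Newton's law of gravitation: m₂ = F·r²/(G·m₁).
F = 1830 kN = 1.830×10^6 N; m₁ = 6.71×10^15 t = 6.710×10^18 kg; r = 0.390 mi = 627.6 m; G = 6.674×10^-11 N·m²/kg².
m₂ = 1610 kg

1610 kg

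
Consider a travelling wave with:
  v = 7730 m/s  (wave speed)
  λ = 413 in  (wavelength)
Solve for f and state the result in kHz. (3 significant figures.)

Rearranging: f = v/λ.
v = 7730 m/s; λ = 413 in = 10.49 m.
f = 736.9 Hz
736.9 Hz × (1 kHz / 1000 Hz) = 0.7369 kHz

0.737 kHz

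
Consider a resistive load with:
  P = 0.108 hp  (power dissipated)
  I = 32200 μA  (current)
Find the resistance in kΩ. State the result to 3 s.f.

Rearranging P = I²R for R: R = P/I².
P = 0.108 hp = 80.54 W; I = 32200 μA = 0.03220 A.
R = 77674 Ω
77674 Ω × (1 kΩ / 1000 Ω) = 77.67 kΩ

77.7 kΩ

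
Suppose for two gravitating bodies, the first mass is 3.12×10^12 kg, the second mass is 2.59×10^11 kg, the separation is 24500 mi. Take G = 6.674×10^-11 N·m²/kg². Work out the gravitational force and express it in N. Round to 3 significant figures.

0.0347 N

F is given directly by: F = Gm₁m₂/r².
m₁ = 3.12×10^12 kg; m₂ = 2.59×10^11 kg; r = 24500 mi = 3.943×10^7 m; G = 6.674×10^-11 N·m²/kg².
F = 0.03469 N  (the unit combination reduces to kg·m/s² = N)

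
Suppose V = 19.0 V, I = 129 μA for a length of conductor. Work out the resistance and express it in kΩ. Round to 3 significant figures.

From Ohm's law: R = V/I.
V = 19.0 V; I = 129 μA = 1.290×10^-4 A.
R = 1.473×10^5 Ω
1.473×10^5 Ω × (1 kΩ / 1000 Ω) = 147.3 kΩ

147 kΩ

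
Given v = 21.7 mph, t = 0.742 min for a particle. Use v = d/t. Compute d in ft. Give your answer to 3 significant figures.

1420 ft

Rearranging v = d/t for d: d = v·t.
v = 21.7 mph = 9.701 m/s; t = 0.742 min = 44.52 s.
d = 431.9 m
431.9 m × (1 ft / 0.3048 m) = 1417 ft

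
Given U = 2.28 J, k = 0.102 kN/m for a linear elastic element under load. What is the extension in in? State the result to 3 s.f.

8.32 in

Rearranging U = ½k·x² for x: x = √(2U/k).
U = 2.28 J; k = 0.102 kN/m = 102.0 N/m.
x = 0.2114 m
0.2114 m × (1 in / 0.02540 m) = 8.324 in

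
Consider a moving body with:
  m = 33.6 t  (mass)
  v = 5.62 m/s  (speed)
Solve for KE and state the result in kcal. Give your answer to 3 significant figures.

KE is given directly by: KE = ½mv².
m = 33.6 t = 33600 kg; v = 5.62 m/s.
KE = 5.306×10^5 J
5.306×10^5 J × (1 kcal / 4184 J) = 126.8 kcal

127 kcal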